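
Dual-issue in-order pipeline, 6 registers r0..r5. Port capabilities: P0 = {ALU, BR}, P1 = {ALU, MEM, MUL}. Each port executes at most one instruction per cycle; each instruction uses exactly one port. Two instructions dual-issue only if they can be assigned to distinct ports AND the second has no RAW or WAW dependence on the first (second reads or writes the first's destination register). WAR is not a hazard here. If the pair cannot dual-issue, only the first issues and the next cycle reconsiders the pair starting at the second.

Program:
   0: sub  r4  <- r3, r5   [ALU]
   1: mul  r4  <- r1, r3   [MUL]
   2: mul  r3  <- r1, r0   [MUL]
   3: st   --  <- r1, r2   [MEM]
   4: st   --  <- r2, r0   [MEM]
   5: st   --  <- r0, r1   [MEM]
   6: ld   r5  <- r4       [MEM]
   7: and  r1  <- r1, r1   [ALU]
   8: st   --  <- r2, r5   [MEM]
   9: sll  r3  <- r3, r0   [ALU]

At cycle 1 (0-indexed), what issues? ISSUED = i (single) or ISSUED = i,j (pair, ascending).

t=0 i0:sub.ALU ; WAW r4
t=1 i1:mul.MUL ; no-port MUL/MUL
t=2 i2:mul.MUL ; no-port MUL/MEM
t=3 i3:st.MEM ; no-port MEM/MEM
t=4 i4:st.MEM ; no-port MEM/MEM
t=5 i5:st.MEM ; no-port MEM/MEM
t=6 i6,i7:ld.MEM/and.ALU ; pair
t=7 i8,i9:st.MEM/sll.ALU ; pair

ISSUED = 1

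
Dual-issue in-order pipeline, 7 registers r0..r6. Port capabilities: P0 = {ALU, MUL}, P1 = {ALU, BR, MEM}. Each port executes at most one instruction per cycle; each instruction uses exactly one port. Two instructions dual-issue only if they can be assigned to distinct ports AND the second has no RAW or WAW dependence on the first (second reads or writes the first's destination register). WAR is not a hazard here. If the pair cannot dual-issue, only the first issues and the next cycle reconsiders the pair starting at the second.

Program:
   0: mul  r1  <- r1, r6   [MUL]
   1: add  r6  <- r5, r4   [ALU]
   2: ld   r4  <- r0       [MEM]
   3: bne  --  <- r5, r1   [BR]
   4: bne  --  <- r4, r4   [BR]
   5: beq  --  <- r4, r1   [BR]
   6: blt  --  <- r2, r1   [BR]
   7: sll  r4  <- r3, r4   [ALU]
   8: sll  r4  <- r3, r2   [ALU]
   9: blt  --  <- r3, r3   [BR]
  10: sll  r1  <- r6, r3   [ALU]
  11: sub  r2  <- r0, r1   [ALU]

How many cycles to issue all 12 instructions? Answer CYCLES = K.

CYCLES = 9

0. mul.MUL add.ALU @i0&i1  | 2-wide
1. ld.MEM @i2  | no-port MEM/BR
2. bne.BR @i3  | no-port BR/BR
3. bne.BR @i4  | no-port BR/BR
4. beq.BR @i5  | no-port BR/BR
5. blt.BR sll.ALU @i6&i7  | 2-wide
6. sll.ALU blt.BR @i8&i9  | 2-wide
7. sll.ALU @i10  | RAW r1
8. sub.ALU @i11  | tail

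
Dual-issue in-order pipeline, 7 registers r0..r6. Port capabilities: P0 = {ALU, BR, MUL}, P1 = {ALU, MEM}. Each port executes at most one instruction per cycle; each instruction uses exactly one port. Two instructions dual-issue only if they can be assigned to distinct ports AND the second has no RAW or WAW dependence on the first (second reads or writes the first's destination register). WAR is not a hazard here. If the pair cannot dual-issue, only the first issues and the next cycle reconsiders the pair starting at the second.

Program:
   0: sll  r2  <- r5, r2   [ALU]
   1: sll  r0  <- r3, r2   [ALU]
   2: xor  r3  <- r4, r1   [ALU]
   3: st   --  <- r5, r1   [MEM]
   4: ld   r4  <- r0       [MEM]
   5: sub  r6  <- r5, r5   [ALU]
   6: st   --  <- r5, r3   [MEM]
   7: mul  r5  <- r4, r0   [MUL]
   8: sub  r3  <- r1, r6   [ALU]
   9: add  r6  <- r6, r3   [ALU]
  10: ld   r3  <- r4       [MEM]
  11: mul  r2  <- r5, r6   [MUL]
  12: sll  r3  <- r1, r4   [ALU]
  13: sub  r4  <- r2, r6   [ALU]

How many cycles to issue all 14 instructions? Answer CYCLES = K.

CYCLES = 9

c0: i0 sll  RAW r2
c1: i1/i2 sll/xor  2-wide
c2: i3 st  no-port MEM/MEM
c3: i4/i5 ld/sub  2-wide
c4: i6/i7 st/mul  2-wide
c5: i8 sub  RAW r3
c6: i9/i10 add/ld  2-wide
c7: i11/i12 mul/sll  2-wide
c8: i13 sub  tail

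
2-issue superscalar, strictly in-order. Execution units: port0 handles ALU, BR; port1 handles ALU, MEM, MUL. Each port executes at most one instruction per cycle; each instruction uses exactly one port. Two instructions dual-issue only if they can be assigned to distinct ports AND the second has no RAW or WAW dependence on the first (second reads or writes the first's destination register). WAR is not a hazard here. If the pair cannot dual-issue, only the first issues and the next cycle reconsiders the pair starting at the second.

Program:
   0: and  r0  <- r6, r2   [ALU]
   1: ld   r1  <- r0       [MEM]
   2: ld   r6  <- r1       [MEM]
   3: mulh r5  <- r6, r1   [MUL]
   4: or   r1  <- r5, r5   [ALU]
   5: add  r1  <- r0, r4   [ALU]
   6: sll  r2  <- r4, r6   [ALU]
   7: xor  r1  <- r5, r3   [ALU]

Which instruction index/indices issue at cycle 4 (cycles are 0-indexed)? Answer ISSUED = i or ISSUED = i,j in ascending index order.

ISSUED = 4

  cy0 -> i0 (and) RAW r0
  cy1 -> i1 (ld) no-port MEM/MEM
  cy2 -> i2 (ld) no-port MEM/MUL
  cy3 -> i3 (mulh) RAW r5
  cy4 -> i4 (or) WAW r1
  cy5 -> i5&i6 (add+sll) 2-wide
  cy6 -> i7 (xor) tail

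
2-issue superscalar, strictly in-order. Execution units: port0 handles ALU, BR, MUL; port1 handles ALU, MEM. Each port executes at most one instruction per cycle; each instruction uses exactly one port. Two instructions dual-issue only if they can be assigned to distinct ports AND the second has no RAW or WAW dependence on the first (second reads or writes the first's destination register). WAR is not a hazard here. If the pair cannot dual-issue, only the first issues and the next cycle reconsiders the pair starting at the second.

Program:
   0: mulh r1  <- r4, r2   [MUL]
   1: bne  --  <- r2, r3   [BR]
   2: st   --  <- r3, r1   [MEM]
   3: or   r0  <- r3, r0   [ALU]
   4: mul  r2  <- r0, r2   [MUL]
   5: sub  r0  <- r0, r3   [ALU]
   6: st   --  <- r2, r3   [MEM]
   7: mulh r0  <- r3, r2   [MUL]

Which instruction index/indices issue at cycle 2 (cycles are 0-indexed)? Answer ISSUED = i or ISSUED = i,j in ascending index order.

c0: i0 mulh.MUL  no-port MUL/BR
c1: i1+i2 bne.BR+st.MEM  2-wide
c2: i3 or.ALU  RAW r0
c3: i4+i5 mul.MUL+sub.ALU  2-wide
c4: i6+i7 st.MEM+mulh.MUL  2-wide

ISSUED = 3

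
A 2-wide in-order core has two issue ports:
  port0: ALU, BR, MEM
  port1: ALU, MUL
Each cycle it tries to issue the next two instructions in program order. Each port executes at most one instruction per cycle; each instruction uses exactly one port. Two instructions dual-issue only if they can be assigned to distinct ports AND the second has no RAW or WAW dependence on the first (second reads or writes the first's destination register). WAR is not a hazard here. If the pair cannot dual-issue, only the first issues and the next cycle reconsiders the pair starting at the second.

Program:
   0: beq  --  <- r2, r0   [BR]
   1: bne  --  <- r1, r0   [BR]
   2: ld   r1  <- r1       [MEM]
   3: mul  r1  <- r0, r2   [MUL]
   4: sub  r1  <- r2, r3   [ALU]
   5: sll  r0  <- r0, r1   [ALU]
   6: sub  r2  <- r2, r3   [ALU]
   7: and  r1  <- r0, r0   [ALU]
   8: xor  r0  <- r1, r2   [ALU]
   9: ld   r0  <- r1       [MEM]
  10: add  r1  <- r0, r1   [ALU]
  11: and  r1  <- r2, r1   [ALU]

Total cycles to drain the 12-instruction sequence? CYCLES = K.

CYCLES = 11

t=0 i0:beq ; no-port BR/BR
t=1 i1:bne ; no-port BR/MEM
t=2 i2:ld ; WAW r1
t=3 i3:mul ; WAW r1
t=4 i4:sub ; RAW r1
t=5 i5&i6:sll/sub ; 2-wide
t=6 i7:and ; RAW r1
t=7 i8:xor ; WAW r0
t=8 i9:ld ; RAW r0
t=9 i10:add ; RAW+WAW r1
t=10 i11:and ; tail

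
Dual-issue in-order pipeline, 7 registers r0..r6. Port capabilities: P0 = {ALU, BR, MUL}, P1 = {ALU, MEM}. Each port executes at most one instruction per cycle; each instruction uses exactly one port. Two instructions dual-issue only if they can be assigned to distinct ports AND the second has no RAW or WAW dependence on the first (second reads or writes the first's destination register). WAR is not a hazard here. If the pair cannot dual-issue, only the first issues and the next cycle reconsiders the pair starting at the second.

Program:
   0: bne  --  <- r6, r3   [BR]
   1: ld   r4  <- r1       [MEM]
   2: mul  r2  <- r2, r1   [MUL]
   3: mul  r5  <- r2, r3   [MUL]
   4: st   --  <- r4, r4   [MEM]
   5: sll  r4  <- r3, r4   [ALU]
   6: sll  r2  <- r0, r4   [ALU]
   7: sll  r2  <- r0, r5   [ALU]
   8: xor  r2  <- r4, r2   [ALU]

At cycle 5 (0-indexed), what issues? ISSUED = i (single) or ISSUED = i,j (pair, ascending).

c0: i0&i1 bne/ld  pair
c1: i2 mul  no-port MUL/MUL
c2: i3&i4 mul/st  pair
c3: i5 sll  RAW r4
c4: i6 sll  WAW r2
c5: i7 sll  RAW+WAW r2
c6: i8 xor  tail

ISSUED = 7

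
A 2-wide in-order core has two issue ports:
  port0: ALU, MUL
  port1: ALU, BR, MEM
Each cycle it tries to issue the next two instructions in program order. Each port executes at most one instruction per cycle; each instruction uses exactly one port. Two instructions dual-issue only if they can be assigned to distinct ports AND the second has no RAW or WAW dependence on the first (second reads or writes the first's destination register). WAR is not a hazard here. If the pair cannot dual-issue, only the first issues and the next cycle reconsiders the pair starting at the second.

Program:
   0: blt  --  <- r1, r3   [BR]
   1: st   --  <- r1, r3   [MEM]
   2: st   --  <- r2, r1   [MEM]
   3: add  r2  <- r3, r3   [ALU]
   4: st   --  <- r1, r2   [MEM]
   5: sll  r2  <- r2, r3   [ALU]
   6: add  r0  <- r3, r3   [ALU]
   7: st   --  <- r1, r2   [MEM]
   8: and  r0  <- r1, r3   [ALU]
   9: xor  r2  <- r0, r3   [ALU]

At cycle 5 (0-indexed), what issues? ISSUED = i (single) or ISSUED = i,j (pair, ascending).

ISSUED = 8

c0: i0 blt.BR  no-port BR/MEM
c1: i1 st.MEM  no-port MEM/MEM
c2: i2/i3 st.MEM+add.ALU  2-wide
c3: i4/i5 st.MEM+sll.ALU  2-wide
c4: i6/i7 add.ALU+st.MEM  2-wide
c5: i8 and.ALU  RAW r0
c6: i9 xor.ALU  tail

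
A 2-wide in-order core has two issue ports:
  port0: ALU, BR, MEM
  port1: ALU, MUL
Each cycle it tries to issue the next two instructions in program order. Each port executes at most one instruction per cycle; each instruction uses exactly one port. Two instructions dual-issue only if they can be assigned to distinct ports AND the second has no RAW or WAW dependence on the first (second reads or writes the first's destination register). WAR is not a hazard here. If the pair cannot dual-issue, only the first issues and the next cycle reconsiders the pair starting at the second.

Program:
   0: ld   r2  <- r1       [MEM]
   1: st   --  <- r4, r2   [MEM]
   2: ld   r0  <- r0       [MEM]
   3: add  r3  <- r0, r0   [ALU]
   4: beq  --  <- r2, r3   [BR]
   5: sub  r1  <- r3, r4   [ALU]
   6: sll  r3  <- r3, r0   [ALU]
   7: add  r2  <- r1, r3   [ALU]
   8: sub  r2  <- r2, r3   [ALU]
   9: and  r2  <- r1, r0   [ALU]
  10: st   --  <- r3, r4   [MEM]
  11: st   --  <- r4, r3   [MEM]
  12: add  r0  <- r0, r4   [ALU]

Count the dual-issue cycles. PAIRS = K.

PAIRS = 3

#0 head=0: ld.MEM i0 no-port MEM/MEM
#1 head=1: st.MEM i1 no-port MEM/MEM
#2 head=2: ld.MEM i2 RAW r0
#3 head=3: add.ALU i3 RAW r3
#4 head=4: beq.BR sub.ALU i4,i5 pair
#5 head=6: sll.ALU i6 RAW r3
#6 head=7: add.ALU i7 RAW+WAW r2
#7 head=8: sub.ALU i8 WAW r2
#8 head=9: and.ALU st.MEM i9,i10 pair
#9 head=11: st.MEM add.ALU i11,i12 pair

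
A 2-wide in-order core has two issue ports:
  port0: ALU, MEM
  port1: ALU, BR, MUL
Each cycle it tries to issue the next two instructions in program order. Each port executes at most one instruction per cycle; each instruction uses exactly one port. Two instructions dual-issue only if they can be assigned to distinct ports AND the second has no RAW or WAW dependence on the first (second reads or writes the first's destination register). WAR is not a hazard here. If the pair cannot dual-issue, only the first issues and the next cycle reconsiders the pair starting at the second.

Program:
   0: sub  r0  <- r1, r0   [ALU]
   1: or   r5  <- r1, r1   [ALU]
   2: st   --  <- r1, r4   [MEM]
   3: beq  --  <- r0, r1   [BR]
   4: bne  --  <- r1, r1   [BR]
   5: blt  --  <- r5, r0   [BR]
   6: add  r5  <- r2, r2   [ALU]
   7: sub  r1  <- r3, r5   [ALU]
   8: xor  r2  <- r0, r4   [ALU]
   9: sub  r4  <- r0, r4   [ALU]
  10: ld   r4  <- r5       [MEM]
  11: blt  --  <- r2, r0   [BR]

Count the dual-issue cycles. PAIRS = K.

PAIRS = 5

0. sub/or @i0&i1  | dual
1. st/beq @i2&i3  | dual
2. bne @i4  | no-port BR/BR
3. blt/add @i5&i6  | dual
4. sub/xor @i7&i8  | dual
5. sub @i9  | WAW r4
6. ld/blt @i10&i11  | dual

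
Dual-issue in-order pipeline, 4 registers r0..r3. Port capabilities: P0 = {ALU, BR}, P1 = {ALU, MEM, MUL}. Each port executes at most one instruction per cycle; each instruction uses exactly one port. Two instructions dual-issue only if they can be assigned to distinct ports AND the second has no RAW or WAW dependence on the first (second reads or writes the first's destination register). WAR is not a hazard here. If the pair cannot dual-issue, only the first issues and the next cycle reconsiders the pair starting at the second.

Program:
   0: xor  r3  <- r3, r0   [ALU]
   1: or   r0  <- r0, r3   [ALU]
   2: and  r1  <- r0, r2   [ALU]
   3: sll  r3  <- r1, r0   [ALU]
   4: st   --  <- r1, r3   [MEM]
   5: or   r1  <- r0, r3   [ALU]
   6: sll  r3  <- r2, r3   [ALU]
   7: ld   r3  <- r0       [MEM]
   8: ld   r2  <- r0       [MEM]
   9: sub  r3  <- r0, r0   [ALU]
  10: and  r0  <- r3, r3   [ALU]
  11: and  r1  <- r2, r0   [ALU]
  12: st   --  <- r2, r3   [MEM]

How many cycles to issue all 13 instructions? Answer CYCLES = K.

c0: i0 xor.ALU  RAW r3
c1: i1 or.ALU  RAW r0
c2: i2 and.ALU  RAW r1
c3: i3 sll.ALU  RAW r3
c4: i4&i5 st.MEM or.ALU  2-wide
c5: i6 sll.ALU  WAW r3
c6: i7 ld.MEM  no-port MEM/MEM
c7: i8&i9 ld.MEM sub.ALU  2-wide
c8: i10 and.ALU  RAW r0
c9: i11&i12 and.ALU st.MEM  2-wide

CYCLES = 10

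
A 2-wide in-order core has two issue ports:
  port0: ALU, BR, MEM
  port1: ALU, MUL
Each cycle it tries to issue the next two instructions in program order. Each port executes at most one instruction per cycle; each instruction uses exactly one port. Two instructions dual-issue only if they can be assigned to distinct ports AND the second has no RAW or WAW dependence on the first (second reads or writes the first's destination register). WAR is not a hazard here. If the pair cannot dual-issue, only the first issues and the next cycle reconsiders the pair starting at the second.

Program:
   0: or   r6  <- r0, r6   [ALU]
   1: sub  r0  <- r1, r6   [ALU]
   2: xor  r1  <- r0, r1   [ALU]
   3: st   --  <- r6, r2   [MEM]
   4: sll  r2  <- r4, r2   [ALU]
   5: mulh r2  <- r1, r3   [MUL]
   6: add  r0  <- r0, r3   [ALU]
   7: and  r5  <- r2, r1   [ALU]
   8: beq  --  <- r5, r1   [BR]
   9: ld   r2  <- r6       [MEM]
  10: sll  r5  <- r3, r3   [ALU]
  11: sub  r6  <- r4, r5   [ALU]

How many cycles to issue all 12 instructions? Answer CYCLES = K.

#0 head=0: or i0 RAW r6
#1 head=1: sub i1 RAW r0
#2 head=2: xor st i2,i3 pair
#3 head=4: sll i4 WAW r2
#4 head=5: mulh add i5,i6 pair
#5 head=7: and i7 RAW r5
#6 head=8: beq i8 no-port BR/MEM
#7 head=9: ld sll i9,i10 pair
#8 head=11: sub i11 tail

CYCLES = 9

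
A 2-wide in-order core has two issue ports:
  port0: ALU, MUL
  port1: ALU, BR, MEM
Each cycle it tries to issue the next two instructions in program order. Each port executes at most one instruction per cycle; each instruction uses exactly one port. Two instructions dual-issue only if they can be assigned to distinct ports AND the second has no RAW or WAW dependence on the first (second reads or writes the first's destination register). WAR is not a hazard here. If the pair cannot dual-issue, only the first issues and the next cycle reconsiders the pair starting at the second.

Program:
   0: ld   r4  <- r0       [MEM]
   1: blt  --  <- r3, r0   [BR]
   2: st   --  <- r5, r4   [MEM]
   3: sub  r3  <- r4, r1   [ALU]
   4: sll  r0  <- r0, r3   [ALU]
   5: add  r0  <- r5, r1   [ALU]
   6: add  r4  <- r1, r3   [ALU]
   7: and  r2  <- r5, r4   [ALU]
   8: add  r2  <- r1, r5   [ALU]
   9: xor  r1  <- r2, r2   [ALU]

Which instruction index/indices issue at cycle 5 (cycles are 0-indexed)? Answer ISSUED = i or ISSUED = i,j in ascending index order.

ISSUED = 7

0. ld @i0  | no-port MEM/BR
1. blt @i1  | no-port BR/MEM
2. st/sub @i2/i3  | dual
3. sll @i4  | WAW r0
4. add/add @i5/i6  | dual
5. and @i7  | WAW r2
6. add @i8  | RAW r2
7. xor @i9  | tail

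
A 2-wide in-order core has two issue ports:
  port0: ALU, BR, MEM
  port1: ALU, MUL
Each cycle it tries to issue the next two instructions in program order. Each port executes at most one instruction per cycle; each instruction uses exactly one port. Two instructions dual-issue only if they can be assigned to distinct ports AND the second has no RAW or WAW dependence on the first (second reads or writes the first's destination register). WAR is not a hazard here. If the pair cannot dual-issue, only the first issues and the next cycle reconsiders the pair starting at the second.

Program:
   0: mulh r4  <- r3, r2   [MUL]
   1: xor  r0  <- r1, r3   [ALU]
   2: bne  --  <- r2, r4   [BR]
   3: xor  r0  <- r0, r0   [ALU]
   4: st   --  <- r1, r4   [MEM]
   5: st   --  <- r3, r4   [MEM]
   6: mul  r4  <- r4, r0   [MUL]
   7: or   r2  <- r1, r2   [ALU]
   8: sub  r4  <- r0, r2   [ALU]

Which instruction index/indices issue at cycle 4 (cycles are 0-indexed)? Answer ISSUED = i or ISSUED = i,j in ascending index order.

ISSUED = 7

[0] i0&i1  mulh/xor  -- 2-wide
[1] i2&i3  bne/xor  -- 2-wide
[2] i4  st  -- no-port MEM/MEM
[3] i5&i6  st/mul  -- 2-wide
[4] i7  or  -- RAW r2
[5] i8  sub  -- tail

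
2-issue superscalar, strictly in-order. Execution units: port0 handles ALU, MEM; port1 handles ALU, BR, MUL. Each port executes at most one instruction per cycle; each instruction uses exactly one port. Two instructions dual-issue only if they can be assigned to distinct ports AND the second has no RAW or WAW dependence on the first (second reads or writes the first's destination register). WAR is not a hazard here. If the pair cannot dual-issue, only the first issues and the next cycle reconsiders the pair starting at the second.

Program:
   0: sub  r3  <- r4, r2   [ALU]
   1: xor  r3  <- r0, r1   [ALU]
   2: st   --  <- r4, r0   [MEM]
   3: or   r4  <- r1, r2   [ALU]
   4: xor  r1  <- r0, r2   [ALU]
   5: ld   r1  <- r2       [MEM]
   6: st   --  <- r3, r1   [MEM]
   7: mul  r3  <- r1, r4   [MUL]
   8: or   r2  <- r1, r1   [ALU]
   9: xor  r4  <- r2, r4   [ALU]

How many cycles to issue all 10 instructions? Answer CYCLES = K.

CYCLES = 7

t=0 i0:sub.ALU ; WAW r3
t=1 i1+i2:xor.ALU/st.MEM ; dual
t=2 i3+i4:or.ALU/xor.ALU ; dual
t=3 i5:ld.MEM ; no-port MEM/MEM
t=4 i6+i7:st.MEM/mul.MUL ; dual
t=5 i8:or.ALU ; RAW r2
t=6 i9:xor.ALU ; tail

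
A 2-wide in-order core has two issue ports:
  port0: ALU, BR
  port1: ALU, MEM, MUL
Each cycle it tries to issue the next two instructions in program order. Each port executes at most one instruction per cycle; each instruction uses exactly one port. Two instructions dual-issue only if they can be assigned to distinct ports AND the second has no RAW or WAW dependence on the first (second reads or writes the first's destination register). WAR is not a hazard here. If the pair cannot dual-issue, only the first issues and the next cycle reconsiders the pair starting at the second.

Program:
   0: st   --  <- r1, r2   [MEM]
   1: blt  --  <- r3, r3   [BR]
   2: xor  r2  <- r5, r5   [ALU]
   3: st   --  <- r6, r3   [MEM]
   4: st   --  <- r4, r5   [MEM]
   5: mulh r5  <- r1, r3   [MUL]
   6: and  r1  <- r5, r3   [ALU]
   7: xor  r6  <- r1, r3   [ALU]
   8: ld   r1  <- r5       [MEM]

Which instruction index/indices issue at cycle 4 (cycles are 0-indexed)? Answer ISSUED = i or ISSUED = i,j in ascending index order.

  cy0 -> i0+i1 (st.MEM blt.BR) pair
  cy1 -> i2+i3 (xor.ALU st.MEM) pair
  cy2 -> i4 (st.MEM) no-port MEM/MUL
  cy3 -> i5 (mulh.MUL) RAW r5
  cy4 -> i6 (and.ALU) RAW r1
  cy5 -> i7+i8 (xor.ALU ld.MEM) pair

ISSUED = 6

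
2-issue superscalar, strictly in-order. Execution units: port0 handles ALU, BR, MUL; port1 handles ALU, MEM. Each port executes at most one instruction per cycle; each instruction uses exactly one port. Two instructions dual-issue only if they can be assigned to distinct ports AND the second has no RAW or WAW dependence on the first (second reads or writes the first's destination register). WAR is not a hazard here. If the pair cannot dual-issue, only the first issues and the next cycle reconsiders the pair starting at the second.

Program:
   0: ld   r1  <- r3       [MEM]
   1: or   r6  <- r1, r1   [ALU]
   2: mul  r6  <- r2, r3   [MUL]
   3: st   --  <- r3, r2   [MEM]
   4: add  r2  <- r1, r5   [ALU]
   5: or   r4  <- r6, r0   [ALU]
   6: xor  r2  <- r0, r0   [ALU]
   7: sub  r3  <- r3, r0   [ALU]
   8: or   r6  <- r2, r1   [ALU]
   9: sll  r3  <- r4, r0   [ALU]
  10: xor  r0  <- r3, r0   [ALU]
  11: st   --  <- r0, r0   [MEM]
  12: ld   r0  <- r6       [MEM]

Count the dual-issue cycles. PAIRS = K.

PAIRS = 4

c0: i0 ld  RAW r1
c1: i1 or  WAW r6
c2: i2+i3 mul st  dual
c3: i4+i5 add or  dual
c4: i6+i7 xor sub  dual
c5: i8+i9 or sll  dual
c6: i10 xor  RAW r0
c7: i11 st  no-port MEM/MEM
c8: i12 ld  tail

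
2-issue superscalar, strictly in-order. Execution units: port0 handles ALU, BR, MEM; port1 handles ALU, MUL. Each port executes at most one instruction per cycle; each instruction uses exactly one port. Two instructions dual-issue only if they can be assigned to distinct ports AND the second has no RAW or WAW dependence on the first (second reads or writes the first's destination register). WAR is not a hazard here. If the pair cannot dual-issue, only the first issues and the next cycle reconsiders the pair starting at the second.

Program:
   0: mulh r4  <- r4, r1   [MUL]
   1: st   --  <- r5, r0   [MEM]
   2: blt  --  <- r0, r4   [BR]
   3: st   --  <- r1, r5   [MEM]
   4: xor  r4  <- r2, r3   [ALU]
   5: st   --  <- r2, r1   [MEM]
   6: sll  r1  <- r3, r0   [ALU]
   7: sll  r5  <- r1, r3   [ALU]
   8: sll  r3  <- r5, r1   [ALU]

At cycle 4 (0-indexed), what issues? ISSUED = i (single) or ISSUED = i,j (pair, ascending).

[0] i0&i1  mulh/st  -- pair
[1] i2  blt  -- no-port BR/MEM
[2] i3&i4  st/xor  -- pair
[3] i5&i6  st/sll  -- pair
[4] i7  sll  -- RAW r5
[5] i8  sll  -- tail

ISSUED = 7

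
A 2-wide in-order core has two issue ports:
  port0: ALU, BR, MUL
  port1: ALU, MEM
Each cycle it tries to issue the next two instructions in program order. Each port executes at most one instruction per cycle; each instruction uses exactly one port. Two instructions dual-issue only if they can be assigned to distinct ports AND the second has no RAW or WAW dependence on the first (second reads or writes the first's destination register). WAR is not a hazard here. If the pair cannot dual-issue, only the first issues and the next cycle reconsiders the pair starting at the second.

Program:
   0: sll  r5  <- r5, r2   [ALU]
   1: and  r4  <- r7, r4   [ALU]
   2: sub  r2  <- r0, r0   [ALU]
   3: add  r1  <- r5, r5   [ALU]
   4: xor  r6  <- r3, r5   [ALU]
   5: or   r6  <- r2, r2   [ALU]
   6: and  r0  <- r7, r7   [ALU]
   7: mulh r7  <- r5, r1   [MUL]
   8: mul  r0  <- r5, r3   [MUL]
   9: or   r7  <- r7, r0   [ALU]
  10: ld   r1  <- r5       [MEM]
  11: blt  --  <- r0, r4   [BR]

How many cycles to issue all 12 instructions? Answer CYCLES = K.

  cy0 -> i0,i1 (sll.ALU/and.ALU) pair
  cy1 -> i2,i3 (sub.ALU/add.ALU) pair
  cy2 -> i4 (xor.ALU) WAW r6
  cy3 -> i5,i6 (or.ALU/and.ALU) pair
  cy4 -> i7 (mulh.MUL) no-port MUL/MUL
  cy5 -> i8 (mul.MUL) RAW r0
  cy6 -> i9,i10 (or.ALU/ld.MEM) pair
  cy7 -> i11 (blt.BR) tail

CYCLES = 8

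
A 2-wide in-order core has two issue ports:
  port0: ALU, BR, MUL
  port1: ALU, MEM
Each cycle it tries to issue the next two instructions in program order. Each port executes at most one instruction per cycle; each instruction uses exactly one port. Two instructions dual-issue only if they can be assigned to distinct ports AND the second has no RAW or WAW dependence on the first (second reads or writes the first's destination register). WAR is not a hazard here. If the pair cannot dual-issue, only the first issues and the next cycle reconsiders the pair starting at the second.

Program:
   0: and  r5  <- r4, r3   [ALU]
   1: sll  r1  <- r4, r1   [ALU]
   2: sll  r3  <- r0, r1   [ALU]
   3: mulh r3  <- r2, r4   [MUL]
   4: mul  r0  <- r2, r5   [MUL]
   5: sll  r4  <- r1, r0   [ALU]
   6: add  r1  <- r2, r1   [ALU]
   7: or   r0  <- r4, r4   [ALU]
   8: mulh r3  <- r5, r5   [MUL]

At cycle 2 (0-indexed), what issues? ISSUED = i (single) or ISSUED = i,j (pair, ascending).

#0 head=0: and+sll i0+i1 dual
#1 head=2: sll i2 WAW r3
#2 head=3: mulh i3 no-port MUL/MUL
#3 head=4: mul i4 RAW r0
#4 head=5: sll+add i5+i6 dual
#5 head=7: or+mulh i7+i8 dual

ISSUED = 3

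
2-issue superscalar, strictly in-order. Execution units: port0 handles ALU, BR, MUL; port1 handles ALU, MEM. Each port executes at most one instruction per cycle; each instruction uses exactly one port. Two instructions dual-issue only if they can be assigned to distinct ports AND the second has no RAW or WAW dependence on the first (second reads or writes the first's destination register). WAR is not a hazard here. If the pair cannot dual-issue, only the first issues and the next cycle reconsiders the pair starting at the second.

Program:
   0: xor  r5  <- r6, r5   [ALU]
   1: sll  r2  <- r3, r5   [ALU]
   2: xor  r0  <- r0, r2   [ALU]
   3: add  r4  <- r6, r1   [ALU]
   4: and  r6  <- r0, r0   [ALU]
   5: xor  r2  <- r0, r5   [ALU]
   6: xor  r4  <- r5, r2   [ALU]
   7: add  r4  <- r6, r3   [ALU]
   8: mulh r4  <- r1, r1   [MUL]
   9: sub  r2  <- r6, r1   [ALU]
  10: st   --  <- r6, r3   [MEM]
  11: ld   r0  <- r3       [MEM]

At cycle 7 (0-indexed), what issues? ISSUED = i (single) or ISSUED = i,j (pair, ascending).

c0: i0 xor  RAW r5
c1: i1 sll  RAW r2
c2: i2+i3 xor;add  pair
c3: i4+i5 and;xor  pair
c4: i6 xor  WAW r4
c5: i7 add  WAW r4
c6: i8+i9 mulh;sub  pair
c7: i10 st  no-port MEM/MEM
c8: i11 ld  tail

ISSUED = 10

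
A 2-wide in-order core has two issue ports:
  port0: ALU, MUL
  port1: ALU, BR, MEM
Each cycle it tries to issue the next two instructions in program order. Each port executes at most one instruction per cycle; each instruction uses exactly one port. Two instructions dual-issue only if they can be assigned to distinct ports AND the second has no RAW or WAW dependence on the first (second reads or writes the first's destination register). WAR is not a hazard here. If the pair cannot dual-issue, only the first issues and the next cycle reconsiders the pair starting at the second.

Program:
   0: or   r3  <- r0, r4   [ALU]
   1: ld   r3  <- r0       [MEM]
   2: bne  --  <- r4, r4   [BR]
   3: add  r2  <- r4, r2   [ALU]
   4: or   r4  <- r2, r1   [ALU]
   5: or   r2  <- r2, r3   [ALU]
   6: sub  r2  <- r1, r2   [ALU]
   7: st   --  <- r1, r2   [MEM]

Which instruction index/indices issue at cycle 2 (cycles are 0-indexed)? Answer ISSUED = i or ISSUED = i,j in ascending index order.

0. or @i0  | WAW r3
1. ld @i1  | no-port MEM/BR
2. bne add @i2+i3  | pair
3. or or @i4+i5  | pair
4. sub @i6  | RAW r2
5. st @i7  | tail

ISSUED = 2,3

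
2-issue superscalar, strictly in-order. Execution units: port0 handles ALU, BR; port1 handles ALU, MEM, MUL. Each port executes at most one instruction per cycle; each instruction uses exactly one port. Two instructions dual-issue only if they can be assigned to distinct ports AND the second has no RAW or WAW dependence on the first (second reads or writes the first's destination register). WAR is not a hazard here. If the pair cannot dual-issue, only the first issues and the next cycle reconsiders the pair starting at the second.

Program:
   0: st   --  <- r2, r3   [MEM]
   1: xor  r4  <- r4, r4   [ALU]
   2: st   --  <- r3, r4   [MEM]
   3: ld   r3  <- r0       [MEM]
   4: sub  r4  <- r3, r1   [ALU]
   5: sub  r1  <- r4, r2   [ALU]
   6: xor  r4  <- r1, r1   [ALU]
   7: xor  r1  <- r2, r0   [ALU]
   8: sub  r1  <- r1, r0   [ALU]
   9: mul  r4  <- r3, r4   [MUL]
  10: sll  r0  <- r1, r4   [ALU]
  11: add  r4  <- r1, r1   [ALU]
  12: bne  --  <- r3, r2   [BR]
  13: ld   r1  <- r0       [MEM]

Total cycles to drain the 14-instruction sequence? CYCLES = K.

t=0 i0,i1:st xor ; pair
t=1 i2:st ; no-port MEM/MEM
t=2 i3:ld ; RAW r3
t=3 i4:sub ; RAW r4
t=4 i5:sub ; RAW r1
t=5 i6,i7:xor xor ; pair
t=6 i8,i9:sub mul ; pair
t=7 i10,i11:sll add ; pair
t=8 i12,i13:bne ld ; pair

CYCLES = 9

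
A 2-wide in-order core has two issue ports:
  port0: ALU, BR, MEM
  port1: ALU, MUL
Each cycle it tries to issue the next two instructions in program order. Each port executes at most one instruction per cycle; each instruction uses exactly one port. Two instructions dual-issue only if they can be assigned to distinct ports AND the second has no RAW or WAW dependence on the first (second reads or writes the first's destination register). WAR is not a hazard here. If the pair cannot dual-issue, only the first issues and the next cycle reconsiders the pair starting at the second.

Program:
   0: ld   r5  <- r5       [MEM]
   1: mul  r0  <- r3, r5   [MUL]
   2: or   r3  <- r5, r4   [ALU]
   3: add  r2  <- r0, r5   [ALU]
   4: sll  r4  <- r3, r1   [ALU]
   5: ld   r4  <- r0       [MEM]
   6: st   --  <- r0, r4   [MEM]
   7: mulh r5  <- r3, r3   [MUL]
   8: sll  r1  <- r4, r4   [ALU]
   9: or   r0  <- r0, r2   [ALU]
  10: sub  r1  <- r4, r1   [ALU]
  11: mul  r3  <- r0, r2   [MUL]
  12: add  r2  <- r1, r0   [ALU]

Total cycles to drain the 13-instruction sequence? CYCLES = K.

CYCLES = 8

#0 head=0: ld.MEM i0 RAW r5
#1 head=1: mul.MUL;or.ALU i1,i2 dual
#2 head=3: add.ALU;sll.ALU i3,i4 dual
#3 head=5: ld.MEM i5 no-port MEM/MEM
#4 head=6: st.MEM;mulh.MUL i6,i7 dual
#5 head=8: sll.ALU;or.ALU i8,i9 dual
#6 head=10: sub.ALU;mul.MUL i10,i11 dual
#7 head=12: add.ALU i12 tail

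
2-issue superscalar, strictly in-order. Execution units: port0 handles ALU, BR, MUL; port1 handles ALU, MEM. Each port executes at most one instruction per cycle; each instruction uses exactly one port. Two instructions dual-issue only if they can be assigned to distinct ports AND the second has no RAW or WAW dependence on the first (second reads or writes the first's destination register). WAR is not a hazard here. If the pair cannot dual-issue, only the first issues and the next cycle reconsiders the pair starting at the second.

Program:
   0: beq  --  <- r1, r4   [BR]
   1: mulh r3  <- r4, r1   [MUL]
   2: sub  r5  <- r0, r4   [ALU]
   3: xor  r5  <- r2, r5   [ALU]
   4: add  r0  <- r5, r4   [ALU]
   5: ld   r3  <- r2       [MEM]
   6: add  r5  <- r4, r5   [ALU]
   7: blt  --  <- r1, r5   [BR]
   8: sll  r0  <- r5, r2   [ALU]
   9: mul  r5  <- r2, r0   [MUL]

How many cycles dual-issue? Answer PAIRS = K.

  cy0 -> i0 (beq) no-port BR/MUL
  cy1 -> i1/i2 (mulh;sub) 2-wide
  cy2 -> i3 (xor) RAW r5
  cy3 -> i4/i5 (add;ld) 2-wide
  cy4 -> i6 (add) RAW r5
  cy5 -> i7/i8 (blt;sll) 2-wide
  cy6 -> i9 (mul) tail

PAIRS = 3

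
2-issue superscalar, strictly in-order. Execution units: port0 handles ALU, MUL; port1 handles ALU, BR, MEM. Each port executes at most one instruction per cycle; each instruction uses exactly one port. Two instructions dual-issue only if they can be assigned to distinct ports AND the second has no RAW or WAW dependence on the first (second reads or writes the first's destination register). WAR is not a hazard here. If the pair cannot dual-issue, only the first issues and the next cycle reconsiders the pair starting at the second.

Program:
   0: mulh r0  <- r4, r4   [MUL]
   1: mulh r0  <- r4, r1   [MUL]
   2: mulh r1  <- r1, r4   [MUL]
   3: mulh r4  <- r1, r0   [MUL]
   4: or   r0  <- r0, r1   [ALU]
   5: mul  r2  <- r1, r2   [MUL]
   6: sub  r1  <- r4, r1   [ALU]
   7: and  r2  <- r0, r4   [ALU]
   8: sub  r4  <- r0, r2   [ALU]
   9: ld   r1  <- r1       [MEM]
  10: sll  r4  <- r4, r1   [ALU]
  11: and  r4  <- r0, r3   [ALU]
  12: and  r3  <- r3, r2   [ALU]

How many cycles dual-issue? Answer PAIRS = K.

PAIRS = 4

0. mulh.MUL @i0  | no-port MUL/MUL
1. mulh.MUL @i1  | no-port MUL/MUL
2. mulh.MUL @i2  | no-port MUL/MUL
3. mulh.MUL;or.ALU @i3/i4  | pair
4. mul.MUL;sub.ALU @i5/i6  | pair
5. and.ALU @i7  | RAW r2
6. sub.ALU;ld.MEM @i8/i9  | pair
7. sll.ALU @i10  | WAW r4
8. and.ALU;and.ALU @i11/i12  | pair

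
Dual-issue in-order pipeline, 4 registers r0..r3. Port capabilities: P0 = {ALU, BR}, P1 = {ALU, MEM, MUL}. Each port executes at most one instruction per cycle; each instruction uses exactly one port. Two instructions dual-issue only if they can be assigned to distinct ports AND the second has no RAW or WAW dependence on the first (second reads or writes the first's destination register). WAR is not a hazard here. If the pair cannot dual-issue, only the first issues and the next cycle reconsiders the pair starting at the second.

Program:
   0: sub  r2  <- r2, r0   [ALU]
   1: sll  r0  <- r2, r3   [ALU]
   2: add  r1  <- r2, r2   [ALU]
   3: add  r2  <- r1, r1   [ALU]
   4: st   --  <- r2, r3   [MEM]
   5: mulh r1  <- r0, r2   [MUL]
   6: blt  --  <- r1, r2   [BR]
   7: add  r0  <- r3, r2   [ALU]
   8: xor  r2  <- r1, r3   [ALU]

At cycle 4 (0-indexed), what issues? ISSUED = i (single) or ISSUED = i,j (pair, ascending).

ISSUED = 5

#0 head=0: sub.ALU i0 RAW r2
#1 head=1: sll.ALU/add.ALU i1&i2 2-wide
#2 head=3: add.ALU i3 RAW r2
#3 head=4: st.MEM i4 no-port MEM/MUL
#4 head=5: mulh.MUL i5 RAW r1
#5 head=6: blt.BR/add.ALU i6&i7 2-wide
#6 head=8: xor.ALU i8 tail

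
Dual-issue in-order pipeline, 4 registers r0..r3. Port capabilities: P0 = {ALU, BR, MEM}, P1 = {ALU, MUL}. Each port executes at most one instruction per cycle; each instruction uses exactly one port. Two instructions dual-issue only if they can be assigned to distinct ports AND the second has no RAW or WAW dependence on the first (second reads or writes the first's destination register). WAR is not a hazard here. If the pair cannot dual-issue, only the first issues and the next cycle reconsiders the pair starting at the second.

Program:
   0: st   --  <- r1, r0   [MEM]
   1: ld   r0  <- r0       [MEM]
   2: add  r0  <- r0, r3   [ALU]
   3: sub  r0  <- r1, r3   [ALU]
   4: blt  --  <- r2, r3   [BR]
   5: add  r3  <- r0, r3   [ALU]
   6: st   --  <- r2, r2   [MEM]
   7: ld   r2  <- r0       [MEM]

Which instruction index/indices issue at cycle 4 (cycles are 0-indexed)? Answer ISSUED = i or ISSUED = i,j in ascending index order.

ISSUED = 5,6

  cy0 -> i0 (st.MEM) no-port MEM/MEM
  cy1 -> i1 (ld.MEM) RAW+WAW r0
  cy2 -> i2 (add.ALU) WAW r0
  cy3 -> i3&i4 (sub.ALU+blt.BR) pair
  cy4 -> i5&i6 (add.ALU+st.MEM) pair
  cy5 -> i7 (ld.MEM) tail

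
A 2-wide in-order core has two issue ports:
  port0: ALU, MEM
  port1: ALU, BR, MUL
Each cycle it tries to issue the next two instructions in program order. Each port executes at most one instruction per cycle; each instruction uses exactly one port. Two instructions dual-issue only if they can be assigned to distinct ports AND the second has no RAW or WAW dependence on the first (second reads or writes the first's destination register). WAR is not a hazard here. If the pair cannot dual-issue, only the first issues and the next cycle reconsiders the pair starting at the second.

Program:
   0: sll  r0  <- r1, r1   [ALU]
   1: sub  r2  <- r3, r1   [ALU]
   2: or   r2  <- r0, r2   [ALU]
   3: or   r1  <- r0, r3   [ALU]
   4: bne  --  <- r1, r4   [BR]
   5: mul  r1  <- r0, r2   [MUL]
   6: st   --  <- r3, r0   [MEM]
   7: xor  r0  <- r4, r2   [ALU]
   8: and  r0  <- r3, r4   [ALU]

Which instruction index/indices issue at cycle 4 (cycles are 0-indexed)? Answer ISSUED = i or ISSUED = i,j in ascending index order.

0. sll;sub @i0&i1  | pair
1. or;or @i2&i3  | pair
2. bne @i4  | no-port BR/MUL
3. mul;st @i5&i6  | pair
4. xor @i7  | WAW r0
5. and @i8  | tail

ISSUED = 7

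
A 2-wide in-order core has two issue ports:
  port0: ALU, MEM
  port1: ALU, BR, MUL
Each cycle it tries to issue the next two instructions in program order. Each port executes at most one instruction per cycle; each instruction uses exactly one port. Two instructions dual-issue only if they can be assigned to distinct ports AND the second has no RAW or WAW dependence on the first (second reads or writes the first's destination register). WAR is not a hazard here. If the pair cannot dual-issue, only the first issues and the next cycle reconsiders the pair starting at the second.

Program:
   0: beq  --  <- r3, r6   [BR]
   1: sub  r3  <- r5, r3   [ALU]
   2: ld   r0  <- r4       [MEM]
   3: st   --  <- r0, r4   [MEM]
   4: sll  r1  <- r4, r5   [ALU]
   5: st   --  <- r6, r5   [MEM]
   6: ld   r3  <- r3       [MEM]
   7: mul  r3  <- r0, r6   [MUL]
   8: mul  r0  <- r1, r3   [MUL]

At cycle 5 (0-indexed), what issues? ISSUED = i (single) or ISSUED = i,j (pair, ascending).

  cy0 -> i0/i1 (beq sub) 2-wide
  cy1 -> i2 (ld) no-port MEM/MEM
  cy2 -> i3/i4 (st sll) 2-wide
  cy3 -> i5 (st) no-port MEM/MEM
  cy4 -> i6 (ld) WAW r3
  cy5 -> i7 (mul) no-port MUL/MUL
  cy6 -> i8 (mul) tail

ISSUED = 7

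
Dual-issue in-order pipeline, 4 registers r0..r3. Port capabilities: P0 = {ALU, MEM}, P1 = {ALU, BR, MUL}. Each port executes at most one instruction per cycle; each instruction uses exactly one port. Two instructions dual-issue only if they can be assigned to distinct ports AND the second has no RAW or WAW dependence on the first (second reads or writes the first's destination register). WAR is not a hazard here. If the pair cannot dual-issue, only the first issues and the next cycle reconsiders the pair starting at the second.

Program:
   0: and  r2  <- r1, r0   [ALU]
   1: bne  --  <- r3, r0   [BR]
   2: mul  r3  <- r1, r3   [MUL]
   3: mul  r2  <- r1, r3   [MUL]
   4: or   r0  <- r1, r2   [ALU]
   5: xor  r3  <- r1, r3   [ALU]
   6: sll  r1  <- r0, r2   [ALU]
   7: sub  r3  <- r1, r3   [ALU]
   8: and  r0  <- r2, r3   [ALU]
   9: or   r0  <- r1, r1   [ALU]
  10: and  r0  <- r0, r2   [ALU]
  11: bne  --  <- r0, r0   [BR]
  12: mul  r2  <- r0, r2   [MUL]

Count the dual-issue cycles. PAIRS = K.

c0: i0,i1 and.ALU/bne.BR  pair
c1: i2 mul.MUL  no-port MUL/MUL
c2: i3 mul.MUL  RAW r2
c3: i4,i5 or.ALU/xor.ALU  pair
c4: i6 sll.ALU  RAW r1
c5: i7 sub.ALU  RAW r3
c6: i8 and.ALU  WAW r0
c7: i9 or.ALU  RAW+WAW r0
c8: i10 and.ALU  RAW r0
c9: i11 bne.BR  no-port BR/MUL
c10: i12 mul.MUL  tail

PAIRS = 2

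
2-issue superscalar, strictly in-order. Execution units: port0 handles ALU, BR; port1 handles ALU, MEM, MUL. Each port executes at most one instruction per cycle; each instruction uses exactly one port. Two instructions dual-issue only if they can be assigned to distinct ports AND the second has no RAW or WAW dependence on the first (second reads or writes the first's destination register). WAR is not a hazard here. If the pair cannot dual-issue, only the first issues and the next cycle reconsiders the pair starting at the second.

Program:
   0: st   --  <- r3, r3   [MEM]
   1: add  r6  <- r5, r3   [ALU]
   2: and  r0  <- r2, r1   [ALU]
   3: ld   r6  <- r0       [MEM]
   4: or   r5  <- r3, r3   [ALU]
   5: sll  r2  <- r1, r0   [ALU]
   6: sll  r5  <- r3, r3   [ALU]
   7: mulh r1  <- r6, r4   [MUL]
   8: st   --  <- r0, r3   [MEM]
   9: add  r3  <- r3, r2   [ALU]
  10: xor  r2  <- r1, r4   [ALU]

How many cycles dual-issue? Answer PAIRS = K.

PAIRS = 4

c0: i0/i1 st.MEM;add.ALU  pair
c1: i2 and.ALU  RAW r0
c2: i3/i4 ld.MEM;or.ALU  pair
c3: i5/i6 sll.ALU;sll.ALU  pair
c4: i7 mulh.MUL  no-port MUL/MEM
c5: i8/i9 st.MEM;add.ALU  pair
c6: i10 xor.ALU  tail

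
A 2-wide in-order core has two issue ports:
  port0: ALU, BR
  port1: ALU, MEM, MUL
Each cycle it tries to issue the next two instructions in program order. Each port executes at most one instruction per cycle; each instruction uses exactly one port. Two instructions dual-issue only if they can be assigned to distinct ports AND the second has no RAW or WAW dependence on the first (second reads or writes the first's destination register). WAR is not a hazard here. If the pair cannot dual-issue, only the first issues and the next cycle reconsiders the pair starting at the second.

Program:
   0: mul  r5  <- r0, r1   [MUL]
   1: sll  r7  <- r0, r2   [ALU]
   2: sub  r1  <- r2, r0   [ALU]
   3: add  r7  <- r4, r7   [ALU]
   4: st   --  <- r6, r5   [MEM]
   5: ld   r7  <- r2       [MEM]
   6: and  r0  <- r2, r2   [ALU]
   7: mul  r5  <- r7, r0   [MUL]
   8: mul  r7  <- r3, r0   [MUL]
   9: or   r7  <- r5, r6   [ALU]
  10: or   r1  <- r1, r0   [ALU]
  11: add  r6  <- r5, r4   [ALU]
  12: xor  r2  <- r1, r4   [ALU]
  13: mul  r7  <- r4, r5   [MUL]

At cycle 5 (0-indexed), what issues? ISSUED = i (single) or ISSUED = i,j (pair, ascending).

ISSUED = 8

[0] i0&i1  mul.MUL/sll.ALU  -- 2-wide
[1] i2&i3  sub.ALU/add.ALU  -- 2-wide
[2] i4  st.MEM  -- no-port MEM/MEM
[3] i5&i6  ld.MEM/and.ALU  -- 2-wide
[4] i7  mul.MUL  -- no-port MUL/MUL
[5] i8  mul.MUL  -- WAW r7
[6] i9&i10  or.ALU/or.ALU  -- 2-wide
[7] i11&i12  add.ALU/xor.ALU  -- 2-wide
[8] i13  mul.MUL  -- tail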